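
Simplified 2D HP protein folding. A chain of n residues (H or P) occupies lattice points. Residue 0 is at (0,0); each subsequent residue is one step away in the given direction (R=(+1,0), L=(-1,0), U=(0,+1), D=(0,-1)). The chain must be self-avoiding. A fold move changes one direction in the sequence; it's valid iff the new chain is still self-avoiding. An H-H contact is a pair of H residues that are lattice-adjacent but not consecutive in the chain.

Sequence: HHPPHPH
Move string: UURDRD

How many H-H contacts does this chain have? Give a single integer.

Answer: 1

Derivation:
Positions: [(0, 0), (0, 1), (0, 2), (1, 2), (1, 1), (2, 1), (2, 0)]
H-H contact: residue 1 @(0,1) - residue 4 @(1, 1)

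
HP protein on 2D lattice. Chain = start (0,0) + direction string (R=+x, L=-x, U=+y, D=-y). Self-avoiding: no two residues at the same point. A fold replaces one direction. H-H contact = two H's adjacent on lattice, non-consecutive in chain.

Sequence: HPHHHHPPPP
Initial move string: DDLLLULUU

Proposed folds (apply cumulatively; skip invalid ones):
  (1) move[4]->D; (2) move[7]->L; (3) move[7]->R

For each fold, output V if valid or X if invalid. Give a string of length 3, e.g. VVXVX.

Answer: XVX

Derivation:
Initial: DDLLLULUU -> [(0, 0), (0, -1), (0, -2), (-1, -2), (-2, -2), (-3, -2), (-3, -1), (-4, -1), (-4, 0), (-4, 1)]
Fold 1: move[4]->D => DDLLDULUU INVALID (collision), skipped
Fold 2: move[7]->L => DDLLLULLU VALID
Fold 3: move[7]->R => DDLLLULRU INVALID (collision), skipped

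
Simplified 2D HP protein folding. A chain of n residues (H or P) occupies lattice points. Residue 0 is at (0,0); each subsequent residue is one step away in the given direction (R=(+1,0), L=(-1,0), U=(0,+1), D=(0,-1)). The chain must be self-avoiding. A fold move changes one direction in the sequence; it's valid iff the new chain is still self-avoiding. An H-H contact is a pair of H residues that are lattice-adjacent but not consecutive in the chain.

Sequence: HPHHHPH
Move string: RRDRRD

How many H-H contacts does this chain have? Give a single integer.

Positions: [(0, 0), (1, 0), (2, 0), (2, -1), (3, -1), (4, -1), (4, -2)]
No H-H contacts found.

Answer: 0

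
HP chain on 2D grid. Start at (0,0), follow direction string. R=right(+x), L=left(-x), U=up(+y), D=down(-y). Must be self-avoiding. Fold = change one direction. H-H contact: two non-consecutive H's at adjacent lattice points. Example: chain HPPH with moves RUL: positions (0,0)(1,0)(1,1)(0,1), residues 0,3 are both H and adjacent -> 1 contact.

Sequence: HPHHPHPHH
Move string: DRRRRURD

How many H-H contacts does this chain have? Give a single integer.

Positions: [(0, 0), (0, -1), (1, -1), (2, -1), (3, -1), (4, -1), (4, 0), (5, 0), (5, -1)]
H-H contact: residue 5 @(4,-1) - residue 8 @(5, -1)

Answer: 1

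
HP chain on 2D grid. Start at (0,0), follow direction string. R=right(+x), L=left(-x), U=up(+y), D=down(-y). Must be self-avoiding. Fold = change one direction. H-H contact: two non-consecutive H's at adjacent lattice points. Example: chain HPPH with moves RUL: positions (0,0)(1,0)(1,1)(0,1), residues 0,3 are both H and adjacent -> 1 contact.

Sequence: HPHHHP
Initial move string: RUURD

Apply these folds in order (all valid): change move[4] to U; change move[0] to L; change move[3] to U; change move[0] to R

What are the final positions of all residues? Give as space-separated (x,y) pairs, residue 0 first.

Answer: (0,0) (1,0) (1,1) (1,2) (1,3) (1,4)

Derivation:
Initial moves: RUURD
Fold: move[4]->U => RUURU (positions: [(0, 0), (1, 0), (1, 1), (1, 2), (2, 2), (2, 3)])
Fold: move[0]->L => LUURU (positions: [(0, 0), (-1, 0), (-1, 1), (-1, 2), (0, 2), (0, 3)])
Fold: move[3]->U => LUUUU (positions: [(0, 0), (-1, 0), (-1, 1), (-1, 2), (-1, 3), (-1, 4)])
Fold: move[0]->R => RUUUU (positions: [(0, 0), (1, 0), (1, 1), (1, 2), (1, 3), (1, 4)])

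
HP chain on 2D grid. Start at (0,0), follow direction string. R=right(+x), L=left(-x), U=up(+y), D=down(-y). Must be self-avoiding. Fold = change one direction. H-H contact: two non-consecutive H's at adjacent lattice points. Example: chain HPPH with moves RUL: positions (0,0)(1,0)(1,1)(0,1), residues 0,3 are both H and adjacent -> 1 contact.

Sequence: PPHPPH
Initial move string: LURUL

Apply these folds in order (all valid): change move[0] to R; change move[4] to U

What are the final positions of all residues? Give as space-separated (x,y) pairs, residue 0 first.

Initial moves: LURUL
Fold: move[0]->R => RURUL (positions: [(0, 0), (1, 0), (1, 1), (2, 1), (2, 2), (1, 2)])
Fold: move[4]->U => RURUU (positions: [(0, 0), (1, 0), (1, 1), (2, 1), (2, 2), (2, 3)])

Answer: (0,0) (1,0) (1,1) (2,1) (2,2) (2,3)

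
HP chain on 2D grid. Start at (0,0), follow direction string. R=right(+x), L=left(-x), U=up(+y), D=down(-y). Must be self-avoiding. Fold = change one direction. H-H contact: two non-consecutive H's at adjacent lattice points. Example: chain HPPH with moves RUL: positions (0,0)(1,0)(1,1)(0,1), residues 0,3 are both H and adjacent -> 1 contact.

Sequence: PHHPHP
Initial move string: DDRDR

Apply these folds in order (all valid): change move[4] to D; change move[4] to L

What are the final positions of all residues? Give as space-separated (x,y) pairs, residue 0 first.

Answer: (0,0) (0,-1) (0,-2) (1,-2) (1,-3) (0,-3)

Derivation:
Initial moves: DDRDR
Fold: move[4]->D => DDRDD (positions: [(0, 0), (0, -1), (0, -2), (1, -2), (1, -3), (1, -4)])
Fold: move[4]->L => DDRDL (positions: [(0, 0), (0, -1), (0, -2), (1, -2), (1, -3), (0, -3)])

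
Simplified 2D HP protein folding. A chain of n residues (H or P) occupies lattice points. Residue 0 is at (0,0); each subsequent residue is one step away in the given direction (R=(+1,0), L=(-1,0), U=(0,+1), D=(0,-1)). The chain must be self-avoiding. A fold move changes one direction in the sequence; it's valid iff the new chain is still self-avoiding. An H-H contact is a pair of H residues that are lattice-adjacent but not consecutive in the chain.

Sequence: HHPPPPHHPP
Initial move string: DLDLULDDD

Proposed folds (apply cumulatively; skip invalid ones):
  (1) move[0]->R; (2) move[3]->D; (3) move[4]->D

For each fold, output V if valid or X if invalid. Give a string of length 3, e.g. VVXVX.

Initial: DLDLULDDD -> [(0, 0), (0, -1), (-1, -1), (-1, -2), (-2, -2), (-2, -1), (-3, -1), (-3, -2), (-3, -3), (-3, -4)]
Fold 1: move[0]->R => RLDLULDDD INVALID (collision), skipped
Fold 2: move[3]->D => DLDDULDDD INVALID (collision), skipped
Fold 3: move[4]->D => DLDLDLDDD VALID

Answer: XXV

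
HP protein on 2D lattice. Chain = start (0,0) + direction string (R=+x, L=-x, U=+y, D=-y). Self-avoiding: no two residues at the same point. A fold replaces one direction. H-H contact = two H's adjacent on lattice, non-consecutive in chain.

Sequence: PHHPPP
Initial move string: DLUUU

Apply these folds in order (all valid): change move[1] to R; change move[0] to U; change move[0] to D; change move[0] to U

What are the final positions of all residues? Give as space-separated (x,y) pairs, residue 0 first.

Initial moves: DLUUU
Fold: move[1]->R => DRUUU (positions: [(0, 0), (0, -1), (1, -1), (1, 0), (1, 1), (1, 2)])
Fold: move[0]->U => URUUU (positions: [(0, 0), (0, 1), (1, 1), (1, 2), (1, 3), (1, 4)])
Fold: move[0]->D => DRUUU (positions: [(0, 0), (0, -1), (1, -1), (1, 0), (1, 1), (1, 2)])
Fold: move[0]->U => URUUU (positions: [(0, 0), (0, 1), (1, 1), (1, 2), (1, 3), (1, 4)])

Answer: (0,0) (0,1) (1,1) (1,2) (1,3) (1,4)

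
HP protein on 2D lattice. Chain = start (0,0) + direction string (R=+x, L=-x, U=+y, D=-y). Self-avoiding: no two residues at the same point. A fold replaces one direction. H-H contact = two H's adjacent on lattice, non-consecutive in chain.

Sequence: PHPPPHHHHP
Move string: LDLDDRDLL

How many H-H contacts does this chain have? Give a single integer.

Positions: [(0, 0), (-1, 0), (-1, -1), (-2, -1), (-2, -2), (-2, -3), (-1, -3), (-1, -4), (-2, -4), (-3, -4)]
H-H contact: residue 5 @(-2,-3) - residue 8 @(-2, -4)

Answer: 1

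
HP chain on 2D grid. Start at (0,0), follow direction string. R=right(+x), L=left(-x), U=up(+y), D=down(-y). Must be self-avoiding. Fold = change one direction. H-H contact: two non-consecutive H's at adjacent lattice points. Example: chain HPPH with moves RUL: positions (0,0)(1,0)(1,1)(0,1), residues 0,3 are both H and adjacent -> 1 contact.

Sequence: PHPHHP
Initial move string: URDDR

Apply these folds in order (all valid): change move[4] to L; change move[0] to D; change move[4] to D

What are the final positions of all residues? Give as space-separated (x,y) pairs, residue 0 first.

Answer: (0,0) (0,-1) (1,-1) (1,-2) (1,-3) (1,-4)

Derivation:
Initial moves: URDDR
Fold: move[4]->L => URDDL (positions: [(0, 0), (0, 1), (1, 1), (1, 0), (1, -1), (0, -1)])
Fold: move[0]->D => DRDDL (positions: [(0, 0), (0, -1), (1, -1), (1, -2), (1, -3), (0, -3)])
Fold: move[4]->D => DRDDD (positions: [(0, 0), (0, -1), (1, -1), (1, -2), (1, -3), (1, -4)])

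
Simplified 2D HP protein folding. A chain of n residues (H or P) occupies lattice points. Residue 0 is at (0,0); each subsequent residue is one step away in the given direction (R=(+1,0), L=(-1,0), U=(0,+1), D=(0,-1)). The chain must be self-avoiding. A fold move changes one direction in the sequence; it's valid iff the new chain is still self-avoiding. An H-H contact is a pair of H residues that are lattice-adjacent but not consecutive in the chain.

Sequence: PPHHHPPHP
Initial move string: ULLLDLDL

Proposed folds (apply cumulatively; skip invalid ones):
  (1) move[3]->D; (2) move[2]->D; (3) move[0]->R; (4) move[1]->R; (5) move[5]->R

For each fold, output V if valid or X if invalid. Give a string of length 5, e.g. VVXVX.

Answer: VVXVV

Derivation:
Initial: ULLLDLDL -> [(0, 0), (0, 1), (-1, 1), (-2, 1), (-3, 1), (-3, 0), (-4, 0), (-4, -1), (-5, -1)]
Fold 1: move[3]->D => ULLDDLDL VALID
Fold 2: move[2]->D => ULDDDLDL VALID
Fold 3: move[0]->R => RLDDDLDL INVALID (collision), skipped
Fold 4: move[1]->R => URDDDLDL VALID
Fold 5: move[5]->R => URDDDRDL VALID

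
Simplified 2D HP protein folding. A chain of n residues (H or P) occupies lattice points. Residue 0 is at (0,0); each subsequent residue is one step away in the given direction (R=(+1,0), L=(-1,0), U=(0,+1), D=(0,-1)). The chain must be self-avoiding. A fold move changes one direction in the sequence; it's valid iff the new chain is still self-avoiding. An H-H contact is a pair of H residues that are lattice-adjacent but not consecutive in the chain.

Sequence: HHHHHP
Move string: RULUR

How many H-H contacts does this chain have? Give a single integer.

Answer: 1

Derivation:
Positions: [(0, 0), (1, 0), (1, 1), (0, 1), (0, 2), (1, 2)]
H-H contact: residue 0 @(0,0) - residue 3 @(0, 1)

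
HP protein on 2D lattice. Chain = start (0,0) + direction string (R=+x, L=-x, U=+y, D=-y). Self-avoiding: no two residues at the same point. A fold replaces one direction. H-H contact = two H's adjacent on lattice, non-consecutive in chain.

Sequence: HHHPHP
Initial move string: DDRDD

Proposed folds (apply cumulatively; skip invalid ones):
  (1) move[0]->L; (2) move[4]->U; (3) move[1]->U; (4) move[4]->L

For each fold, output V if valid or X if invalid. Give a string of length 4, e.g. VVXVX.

Initial: DDRDD -> [(0, 0), (0, -1), (0, -2), (1, -2), (1, -3), (1, -4)]
Fold 1: move[0]->L => LDRDD VALID
Fold 2: move[4]->U => LDRDU INVALID (collision), skipped
Fold 3: move[1]->U => LURDD INVALID (collision), skipped
Fold 4: move[4]->L => LDRDL VALID

Answer: VXXV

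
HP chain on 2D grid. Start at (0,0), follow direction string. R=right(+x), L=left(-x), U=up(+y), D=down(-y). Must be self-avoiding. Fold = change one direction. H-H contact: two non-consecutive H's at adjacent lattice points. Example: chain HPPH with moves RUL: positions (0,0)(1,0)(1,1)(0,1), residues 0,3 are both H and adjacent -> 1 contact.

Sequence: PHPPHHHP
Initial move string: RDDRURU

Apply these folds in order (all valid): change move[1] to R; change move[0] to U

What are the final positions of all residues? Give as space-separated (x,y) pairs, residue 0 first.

Initial moves: RDDRURU
Fold: move[1]->R => RRDRURU (positions: [(0, 0), (1, 0), (2, 0), (2, -1), (3, -1), (3, 0), (4, 0), (4, 1)])
Fold: move[0]->U => URDRURU (positions: [(0, 0), (0, 1), (1, 1), (1, 0), (2, 0), (2, 1), (3, 1), (3, 2)])

Answer: (0,0) (0,1) (1,1) (1,0) (2,0) (2,1) (3,1) (3,2)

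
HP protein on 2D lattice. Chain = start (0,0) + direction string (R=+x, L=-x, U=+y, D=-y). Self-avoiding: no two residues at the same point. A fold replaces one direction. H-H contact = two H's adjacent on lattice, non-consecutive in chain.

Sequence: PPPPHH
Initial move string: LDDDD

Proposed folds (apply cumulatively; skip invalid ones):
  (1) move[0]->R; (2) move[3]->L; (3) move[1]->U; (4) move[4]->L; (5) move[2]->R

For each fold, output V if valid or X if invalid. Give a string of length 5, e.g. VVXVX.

Answer: VVXVX

Derivation:
Initial: LDDDD -> [(0, 0), (-1, 0), (-1, -1), (-1, -2), (-1, -3), (-1, -4)]
Fold 1: move[0]->R => RDDDD VALID
Fold 2: move[3]->L => RDDLD VALID
Fold 3: move[1]->U => RUDLD INVALID (collision), skipped
Fold 4: move[4]->L => RDDLL VALID
Fold 5: move[2]->R => RDRLL INVALID (collision), skipped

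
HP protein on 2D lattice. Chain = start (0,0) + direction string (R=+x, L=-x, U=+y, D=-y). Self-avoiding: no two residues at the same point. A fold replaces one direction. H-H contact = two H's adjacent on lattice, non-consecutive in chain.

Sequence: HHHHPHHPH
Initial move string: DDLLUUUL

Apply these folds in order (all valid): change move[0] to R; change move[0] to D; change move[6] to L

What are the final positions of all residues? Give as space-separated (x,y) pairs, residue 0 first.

Initial moves: DDLLUUUL
Fold: move[0]->R => RDLLUUUL (positions: [(0, 0), (1, 0), (1, -1), (0, -1), (-1, -1), (-1, 0), (-1, 1), (-1, 2), (-2, 2)])
Fold: move[0]->D => DDLLUUUL (positions: [(0, 0), (0, -1), (0, -2), (-1, -2), (-2, -2), (-2, -1), (-2, 0), (-2, 1), (-3, 1)])
Fold: move[6]->L => DDLLUULL (positions: [(0, 0), (0, -1), (0, -2), (-1, -2), (-2, -2), (-2, -1), (-2, 0), (-3, 0), (-4, 0)])

Answer: (0,0) (0,-1) (0,-2) (-1,-2) (-2,-2) (-2,-1) (-2,0) (-3,0) (-4,0)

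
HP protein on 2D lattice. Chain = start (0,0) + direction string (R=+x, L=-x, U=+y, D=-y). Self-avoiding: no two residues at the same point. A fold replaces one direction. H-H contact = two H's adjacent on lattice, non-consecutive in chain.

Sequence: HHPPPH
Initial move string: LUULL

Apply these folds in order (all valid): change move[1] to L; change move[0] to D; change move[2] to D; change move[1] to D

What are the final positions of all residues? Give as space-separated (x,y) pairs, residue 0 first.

Answer: (0,0) (0,-1) (0,-2) (0,-3) (-1,-3) (-2,-3)

Derivation:
Initial moves: LUULL
Fold: move[1]->L => LLULL (positions: [(0, 0), (-1, 0), (-2, 0), (-2, 1), (-3, 1), (-4, 1)])
Fold: move[0]->D => DLULL (positions: [(0, 0), (0, -1), (-1, -1), (-1, 0), (-2, 0), (-3, 0)])
Fold: move[2]->D => DLDLL (positions: [(0, 0), (0, -1), (-1, -1), (-1, -2), (-2, -2), (-3, -2)])
Fold: move[1]->D => DDDLL (positions: [(0, 0), (0, -1), (0, -2), (0, -3), (-1, -3), (-2, -3)])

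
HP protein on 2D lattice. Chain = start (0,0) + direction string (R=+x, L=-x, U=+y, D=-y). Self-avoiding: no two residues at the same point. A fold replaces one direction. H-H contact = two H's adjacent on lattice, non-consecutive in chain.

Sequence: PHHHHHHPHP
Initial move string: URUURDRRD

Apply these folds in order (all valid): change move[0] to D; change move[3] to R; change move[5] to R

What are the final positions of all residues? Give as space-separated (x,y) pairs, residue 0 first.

Initial moves: URUURDRRD
Fold: move[0]->D => DRUURDRRD (positions: [(0, 0), (0, -1), (1, -1), (1, 0), (1, 1), (2, 1), (2, 0), (3, 0), (4, 0), (4, -1)])
Fold: move[3]->R => DRURRDRRD (positions: [(0, 0), (0, -1), (1, -1), (1, 0), (2, 0), (3, 0), (3, -1), (4, -1), (5, -1), (5, -2)])
Fold: move[5]->R => DRURRRRRD (positions: [(0, 0), (0, -1), (1, -1), (1, 0), (2, 0), (3, 0), (4, 0), (5, 0), (6, 0), (6, -1)])

Answer: (0,0) (0,-1) (1,-1) (1,0) (2,0) (3,0) (4,0) (5,0) (6,0) (6,-1)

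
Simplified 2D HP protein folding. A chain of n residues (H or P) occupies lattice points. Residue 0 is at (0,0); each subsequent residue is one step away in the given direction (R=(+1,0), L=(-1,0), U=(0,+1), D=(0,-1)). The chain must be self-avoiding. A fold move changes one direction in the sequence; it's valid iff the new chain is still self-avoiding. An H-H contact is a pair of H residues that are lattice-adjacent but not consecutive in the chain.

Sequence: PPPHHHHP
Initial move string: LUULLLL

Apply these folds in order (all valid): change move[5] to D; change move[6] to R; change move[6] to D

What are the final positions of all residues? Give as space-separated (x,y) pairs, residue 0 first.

Answer: (0,0) (-1,0) (-1,1) (-1,2) (-2,2) (-3,2) (-3,1) (-3,0)

Derivation:
Initial moves: LUULLLL
Fold: move[5]->D => LUULLDL (positions: [(0, 0), (-1, 0), (-1, 1), (-1, 2), (-2, 2), (-3, 2), (-3, 1), (-4, 1)])
Fold: move[6]->R => LUULLDR (positions: [(0, 0), (-1, 0), (-1, 1), (-1, 2), (-2, 2), (-3, 2), (-3, 1), (-2, 1)])
Fold: move[6]->D => LUULLDD (positions: [(0, 0), (-1, 0), (-1, 1), (-1, 2), (-2, 2), (-3, 2), (-3, 1), (-3, 0)])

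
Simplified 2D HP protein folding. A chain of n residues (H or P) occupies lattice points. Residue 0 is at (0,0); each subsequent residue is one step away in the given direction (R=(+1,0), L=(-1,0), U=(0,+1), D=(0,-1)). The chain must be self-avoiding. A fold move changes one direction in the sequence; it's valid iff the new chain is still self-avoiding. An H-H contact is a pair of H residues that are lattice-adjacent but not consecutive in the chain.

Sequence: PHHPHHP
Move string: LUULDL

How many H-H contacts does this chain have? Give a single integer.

Positions: [(0, 0), (-1, 0), (-1, 1), (-1, 2), (-2, 2), (-2, 1), (-3, 1)]
H-H contact: residue 2 @(-1,1) - residue 5 @(-2, 1)

Answer: 1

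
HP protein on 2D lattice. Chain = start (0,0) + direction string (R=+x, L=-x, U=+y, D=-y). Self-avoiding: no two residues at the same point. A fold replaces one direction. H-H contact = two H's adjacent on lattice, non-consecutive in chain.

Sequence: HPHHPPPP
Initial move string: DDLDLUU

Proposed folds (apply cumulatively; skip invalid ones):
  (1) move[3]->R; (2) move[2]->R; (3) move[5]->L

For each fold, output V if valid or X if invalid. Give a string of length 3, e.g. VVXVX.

Answer: XXV

Derivation:
Initial: DDLDLUU -> [(0, 0), (0, -1), (0, -2), (-1, -2), (-1, -3), (-2, -3), (-2, -2), (-2, -1)]
Fold 1: move[3]->R => DDLRLUU INVALID (collision), skipped
Fold 2: move[2]->R => DDRDLUU INVALID (collision), skipped
Fold 3: move[5]->L => DDLDLLU VALID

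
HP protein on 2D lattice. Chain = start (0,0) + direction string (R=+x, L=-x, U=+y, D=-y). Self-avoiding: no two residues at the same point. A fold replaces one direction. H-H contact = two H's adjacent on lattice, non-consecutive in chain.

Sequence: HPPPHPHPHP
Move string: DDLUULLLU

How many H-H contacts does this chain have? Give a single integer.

Answer: 0

Derivation:
Positions: [(0, 0), (0, -1), (0, -2), (-1, -2), (-1, -1), (-1, 0), (-2, 0), (-3, 0), (-4, 0), (-4, 1)]
No H-H contacts found.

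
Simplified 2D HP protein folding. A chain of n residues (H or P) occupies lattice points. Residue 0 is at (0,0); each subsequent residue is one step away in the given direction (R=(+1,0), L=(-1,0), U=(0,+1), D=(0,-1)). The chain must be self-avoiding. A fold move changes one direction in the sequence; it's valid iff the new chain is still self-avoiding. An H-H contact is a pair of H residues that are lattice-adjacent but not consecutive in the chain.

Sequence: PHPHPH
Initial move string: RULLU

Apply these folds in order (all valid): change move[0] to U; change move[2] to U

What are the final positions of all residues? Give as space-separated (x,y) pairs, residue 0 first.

Initial moves: RULLU
Fold: move[0]->U => UULLU (positions: [(0, 0), (0, 1), (0, 2), (-1, 2), (-2, 2), (-2, 3)])
Fold: move[2]->U => UUULU (positions: [(0, 0), (0, 1), (0, 2), (0, 3), (-1, 3), (-1, 4)])

Answer: (0,0) (0,1) (0,2) (0,3) (-1,3) (-1,4)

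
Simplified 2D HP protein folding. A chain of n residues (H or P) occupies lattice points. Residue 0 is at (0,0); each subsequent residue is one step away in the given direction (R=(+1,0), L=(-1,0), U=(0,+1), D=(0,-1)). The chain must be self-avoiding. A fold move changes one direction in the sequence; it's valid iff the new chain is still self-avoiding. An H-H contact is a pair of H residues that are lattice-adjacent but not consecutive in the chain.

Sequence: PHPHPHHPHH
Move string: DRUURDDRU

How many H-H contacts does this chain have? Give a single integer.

Positions: [(0, 0), (0, -1), (1, -1), (1, 0), (1, 1), (2, 1), (2, 0), (2, -1), (3, -1), (3, 0)]
H-H contact: residue 3 @(1,0) - residue 6 @(2, 0)
H-H contact: residue 6 @(2,0) - residue 9 @(3, 0)

Answer: 2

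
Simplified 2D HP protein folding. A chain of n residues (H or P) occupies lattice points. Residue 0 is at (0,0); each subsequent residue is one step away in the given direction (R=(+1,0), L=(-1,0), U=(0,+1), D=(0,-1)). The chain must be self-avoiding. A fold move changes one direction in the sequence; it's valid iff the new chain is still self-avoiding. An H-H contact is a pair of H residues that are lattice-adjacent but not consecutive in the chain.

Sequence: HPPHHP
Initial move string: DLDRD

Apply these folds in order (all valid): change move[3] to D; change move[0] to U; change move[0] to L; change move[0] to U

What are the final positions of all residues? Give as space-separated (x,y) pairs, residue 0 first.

Initial moves: DLDRD
Fold: move[3]->D => DLDDD (positions: [(0, 0), (0, -1), (-1, -1), (-1, -2), (-1, -3), (-1, -4)])
Fold: move[0]->U => ULDDD (positions: [(0, 0), (0, 1), (-1, 1), (-1, 0), (-1, -1), (-1, -2)])
Fold: move[0]->L => LLDDD (positions: [(0, 0), (-1, 0), (-2, 0), (-2, -1), (-2, -2), (-2, -3)])
Fold: move[0]->U => ULDDD (positions: [(0, 0), (0, 1), (-1, 1), (-1, 0), (-1, -1), (-1, -2)])

Answer: (0,0) (0,1) (-1,1) (-1,0) (-1,-1) (-1,-2)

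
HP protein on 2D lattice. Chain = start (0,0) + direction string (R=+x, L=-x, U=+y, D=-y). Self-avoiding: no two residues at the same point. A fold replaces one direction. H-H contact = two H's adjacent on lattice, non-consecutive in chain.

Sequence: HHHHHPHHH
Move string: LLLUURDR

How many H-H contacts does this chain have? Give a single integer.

Positions: [(0, 0), (-1, 0), (-2, 0), (-3, 0), (-3, 1), (-3, 2), (-2, 2), (-2, 1), (-1, 1)]
H-H contact: residue 1 @(-1,0) - residue 8 @(-1, 1)
H-H contact: residue 2 @(-2,0) - residue 7 @(-2, 1)
H-H contact: residue 4 @(-3,1) - residue 7 @(-2, 1)

Answer: 3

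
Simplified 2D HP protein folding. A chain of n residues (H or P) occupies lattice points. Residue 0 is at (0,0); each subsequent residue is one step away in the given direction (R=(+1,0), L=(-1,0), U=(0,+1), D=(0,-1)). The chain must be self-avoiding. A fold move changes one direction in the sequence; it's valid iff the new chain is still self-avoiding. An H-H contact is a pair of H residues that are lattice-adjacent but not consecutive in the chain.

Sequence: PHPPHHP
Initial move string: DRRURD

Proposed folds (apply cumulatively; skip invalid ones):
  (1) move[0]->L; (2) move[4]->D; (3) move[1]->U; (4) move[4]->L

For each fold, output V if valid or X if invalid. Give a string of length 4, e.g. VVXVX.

Initial: DRRURD -> [(0, 0), (0, -1), (1, -1), (2, -1), (2, 0), (3, 0), (3, -1)]
Fold 1: move[0]->L => LRRURD INVALID (collision), skipped
Fold 2: move[4]->D => DRRUDD INVALID (collision), skipped
Fold 3: move[1]->U => DURURD INVALID (collision), skipped
Fold 4: move[4]->L => DRRULD INVALID (collision), skipped

Answer: XXXX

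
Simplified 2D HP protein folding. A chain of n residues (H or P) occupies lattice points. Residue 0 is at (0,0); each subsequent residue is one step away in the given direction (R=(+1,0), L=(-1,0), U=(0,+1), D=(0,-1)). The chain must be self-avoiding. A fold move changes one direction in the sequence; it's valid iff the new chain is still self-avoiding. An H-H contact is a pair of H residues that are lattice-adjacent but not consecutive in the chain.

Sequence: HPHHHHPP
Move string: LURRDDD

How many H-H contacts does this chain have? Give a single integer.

Positions: [(0, 0), (-1, 0), (-1, 1), (0, 1), (1, 1), (1, 0), (1, -1), (1, -2)]
H-H contact: residue 0 @(0,0) - residue 5 @(1, 0)
H-H contact: residue 0 @(0,0) - residue 3 @(0, 1)

Answer: 2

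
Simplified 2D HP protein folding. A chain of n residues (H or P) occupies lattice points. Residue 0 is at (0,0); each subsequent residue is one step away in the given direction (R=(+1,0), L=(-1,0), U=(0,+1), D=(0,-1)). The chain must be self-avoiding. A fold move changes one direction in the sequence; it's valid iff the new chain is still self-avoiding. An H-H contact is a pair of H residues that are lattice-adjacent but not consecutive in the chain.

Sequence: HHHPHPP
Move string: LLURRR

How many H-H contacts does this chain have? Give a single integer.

Answer: 1

Derivation:
Positions: [(0, 0), (-1, 0), (-2, 0), (-2, 1), (-1, 1), (0, 1), (1, 1)]
H-H contact: residue 1 @(-1,0) - residue 4 @(-1, 1)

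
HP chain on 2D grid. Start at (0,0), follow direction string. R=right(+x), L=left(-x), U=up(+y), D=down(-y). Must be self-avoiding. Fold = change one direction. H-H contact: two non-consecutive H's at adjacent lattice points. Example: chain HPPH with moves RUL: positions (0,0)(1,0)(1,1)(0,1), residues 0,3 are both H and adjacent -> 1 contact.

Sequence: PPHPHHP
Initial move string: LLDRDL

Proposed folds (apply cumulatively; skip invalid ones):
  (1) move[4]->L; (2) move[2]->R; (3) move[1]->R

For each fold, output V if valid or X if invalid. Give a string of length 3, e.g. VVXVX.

Answer: XXX

Derivation:
Initial: LLDRDL -> [(0, 0), (-1, 0), (-2, 0), (-2, -1), (-1, -1), (-1, -2), (-2, -2)]
Fold 1: move[4]->L => LLDRLL INVALID (collision), skipped
Fold 2: move[2]->R => LLRRDL INVALID (collision), skipped
Fold 3: move[1]->R => LRDRDL INVALID (collision), skipped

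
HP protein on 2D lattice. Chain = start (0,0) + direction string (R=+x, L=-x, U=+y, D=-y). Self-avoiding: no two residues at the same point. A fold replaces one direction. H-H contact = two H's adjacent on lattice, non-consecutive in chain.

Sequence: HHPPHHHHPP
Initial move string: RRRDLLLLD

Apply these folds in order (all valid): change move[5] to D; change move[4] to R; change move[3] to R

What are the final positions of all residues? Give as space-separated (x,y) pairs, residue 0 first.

Initial moves: RRRDLLLLD
Fold: move[5]->D => RRRDLDLLD (positions: [(0, 0), (1, 0), (2, 0), (3, 0), (3, -1), (2, -1), (2, -2), (1, -2), (0, -2), (0, -3)])
Fold: move[4]->R => RRRDRDLLD (positions: [(0, 0), (1, 0), (2, 0), (3, 0), (3, -1), (4, -1), (4, -2), (3, -2), (2, -2), (2, -3)])
Fold: move[3]->R => RRRRRDLLD (positions: [(0, 0), (1, 0), (2, 0), (3, 0), (4, 0), (5, 0), (5, -1), (4, -1), (3, -1), (3, -2)])

Answer: (0,0) (1,0) (2,0) (3,0) (4,0) (5,0) (5,-1) (4,-1) (3,-1) (3,-2)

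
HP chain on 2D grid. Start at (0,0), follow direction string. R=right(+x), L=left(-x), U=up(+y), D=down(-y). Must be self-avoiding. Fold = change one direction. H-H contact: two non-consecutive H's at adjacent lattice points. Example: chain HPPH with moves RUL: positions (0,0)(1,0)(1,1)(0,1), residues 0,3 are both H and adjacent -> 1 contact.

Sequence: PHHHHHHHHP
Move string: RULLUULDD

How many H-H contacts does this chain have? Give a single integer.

Positions: [(0, 0), (1, 0), (1, 1), (0, 1), (-1, 1), (-1, 2), (-1, 3), (-2, 3), (-2, 2), (-2, 1)]
H-H contact: residue 5 @(-1,2) - residue 8 @(-2, 2)

Answer: 1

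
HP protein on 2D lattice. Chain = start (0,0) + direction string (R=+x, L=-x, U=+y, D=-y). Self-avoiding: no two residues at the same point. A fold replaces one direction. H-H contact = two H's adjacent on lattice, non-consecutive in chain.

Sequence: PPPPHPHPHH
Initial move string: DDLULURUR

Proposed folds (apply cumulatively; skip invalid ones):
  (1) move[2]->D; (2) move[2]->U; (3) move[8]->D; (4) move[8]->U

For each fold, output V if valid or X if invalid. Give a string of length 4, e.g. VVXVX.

Initial: DDLULURUR -> [(0, 0), (0, -1), (0, -2), (-1, -2), (-1, -1), (-2, -1), (-2, 0), (-1, 0), (-1, 1), (0, 1)]
Fold 1: move[2]->D => DDDULURUR INVALID (collision), skipped
Fold 2: move[2]->U => DDUULURUR INVALID (collision), skipped
Fold 3: move[8]->D => DDLULURUD INVALID (collision), skipped
Fold 4: move[8]->U => DDLULURUU VALID

Answer: XXXV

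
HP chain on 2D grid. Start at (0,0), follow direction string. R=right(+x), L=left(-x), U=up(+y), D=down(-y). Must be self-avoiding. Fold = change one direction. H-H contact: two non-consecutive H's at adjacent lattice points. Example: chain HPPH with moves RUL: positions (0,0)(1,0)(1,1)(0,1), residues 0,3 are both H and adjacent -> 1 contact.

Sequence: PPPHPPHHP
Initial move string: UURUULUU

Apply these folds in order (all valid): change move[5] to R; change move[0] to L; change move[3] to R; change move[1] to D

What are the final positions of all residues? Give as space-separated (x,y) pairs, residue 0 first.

Answer: (0,0) (-1,0) (-1,-1) (0,-1) (1,-1) (1,0) (2,0) (2,1) (2,2)

Derivation:
Initial moves: UURUULUU
Fold: move[5]->R => UURUURUU (positions: [(0, 0), (0, 1), (0, 2), (1, 2), (1, 3), (1, 4), (2, 4), (2, 5), (2, 6)])
Fold: move[0]->L => LURUURUU (positions: [(0, 0), (-1, 0), (-1, 1), (0, 1), (0, 2), (0, 3), (1, 3), (1, 4), (1, 5)])
Fold: move[3]->R => LURRURUU (positions: [(0, 0), (-1, 0), (-1, 1), (0, 1), (1, 1), (1, 2), (2, 2), (2, 3), (2, 4)])
Fold: move[1]->D => LDRRURUU (positions: [(0, 0), (-1, 0), (-1, -1), (0, -1), (1, -1), (1, 0), (2, 0), (2, 1), (2, 2)])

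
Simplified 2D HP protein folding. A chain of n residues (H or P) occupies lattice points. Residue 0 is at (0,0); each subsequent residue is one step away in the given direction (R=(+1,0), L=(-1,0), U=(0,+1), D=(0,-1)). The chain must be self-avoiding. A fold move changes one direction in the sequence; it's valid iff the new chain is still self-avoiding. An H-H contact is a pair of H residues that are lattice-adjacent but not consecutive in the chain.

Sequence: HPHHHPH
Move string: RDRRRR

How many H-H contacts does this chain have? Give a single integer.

Answer: 0

Derivation:
Positions: [(0, 0), (1, 0), (1, -1), (2, -1), (3, -1), (4, -1), (5, -1)]
No H-H contacts found.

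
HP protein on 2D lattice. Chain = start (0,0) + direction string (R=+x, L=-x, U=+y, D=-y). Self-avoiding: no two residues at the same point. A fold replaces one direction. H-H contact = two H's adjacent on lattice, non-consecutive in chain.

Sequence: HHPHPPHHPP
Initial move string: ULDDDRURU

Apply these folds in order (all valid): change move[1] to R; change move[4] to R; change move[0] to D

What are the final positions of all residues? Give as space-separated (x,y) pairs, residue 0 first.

Initial moves: ULDDDRURU
Fold: move[1]->R => URDDDRURU (positions: [(0, 0), (0, 1), (1, 1), (1, 0), (1, -1), (1, -2), (2, -2), (2, -1), (3, -1), (3, 0)])
Fold: move[4]->R => URDDRRURU (positions: [(0, 0), (0, 1), (1, 1), (1, 0), (1, -1), (2, -1), (3, -1), (3, 0), (4, 0), (4, 1)])
Fold: move[0]->D => DRDDRRURU (positions: [(0, 0), (0, -1), (1, -1), (1, -2), (1, -3), (2, -3), (3, -3), (3, -2), (4, -2), (4, -1)])

Answer: (0,0) (0,-1) (1,-1) (1,-2) (1,-3) (2,-3) (3,-3) (3,-2) (4,-2) (4,-1)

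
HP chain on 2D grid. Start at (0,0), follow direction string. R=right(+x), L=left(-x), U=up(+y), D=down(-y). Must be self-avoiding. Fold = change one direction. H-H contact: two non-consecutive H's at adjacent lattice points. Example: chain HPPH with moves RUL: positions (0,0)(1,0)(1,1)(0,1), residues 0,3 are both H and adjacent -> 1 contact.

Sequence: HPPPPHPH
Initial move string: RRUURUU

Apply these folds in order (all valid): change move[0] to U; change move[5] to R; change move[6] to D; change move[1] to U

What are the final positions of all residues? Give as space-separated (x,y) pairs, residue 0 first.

Answer: (0,0) (0,1) (0,2) (0,3) (0,4) (1,4) (2,4) (2,3)

Derivation:
Initial moves: RRUURUU
Fold: move[0]->U => URUURUU (positions: [(0, 0), (0, 1), (1, 1), (1, 2), (1, 3), (2, 3), (2, 4), (2, 5)])
Fold: move[5]->R => URUURRU (positions: [(0, 0), (0, 1), (1, 1), (1, 2), (1, 3), (2, 3), (3, 3), (3, 4)])
Fold: move[6]->D => URUURRD (positions: [(0, 0), (0, 1), (1, 1), (1, 2), (1, 3), (2, 3), (3, 3), (3, 2)])
Fold: move[1]->U => UUUURRD (positions: [(0, 0), (0, 1), (0, 2), (0, 3), (0, 4), (1, 4), (2, 4), (2, 3)])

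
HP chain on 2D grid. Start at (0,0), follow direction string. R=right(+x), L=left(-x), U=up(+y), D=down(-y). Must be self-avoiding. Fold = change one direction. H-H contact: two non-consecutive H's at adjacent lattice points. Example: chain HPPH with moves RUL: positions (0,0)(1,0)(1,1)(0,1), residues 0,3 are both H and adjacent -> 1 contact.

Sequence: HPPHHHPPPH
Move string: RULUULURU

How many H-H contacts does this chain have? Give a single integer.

Answer: 1

Derivation:
Positions: [(0, 0), (1, 0), (1, 1), (0, 1), (0, 2), (0, 3), (-1, 3), (-1, 4), (0, 4), (0, 5)]
H-H contact: residue 0 @(0,0) - residue 3 @(0, 1)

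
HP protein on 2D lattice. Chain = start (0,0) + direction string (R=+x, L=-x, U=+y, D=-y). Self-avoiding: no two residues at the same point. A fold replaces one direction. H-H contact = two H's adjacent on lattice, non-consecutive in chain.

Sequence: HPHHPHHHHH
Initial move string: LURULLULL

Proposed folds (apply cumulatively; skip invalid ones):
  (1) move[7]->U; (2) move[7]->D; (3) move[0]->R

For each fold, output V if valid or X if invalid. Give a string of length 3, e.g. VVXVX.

Initial: LURULLULL -> [(0, 0), (-1, 0), (-1, 1), (0, 1), (0, 2), (-1, 2), (-2, 2), (-2, 3), (-3, 3), (-4, 3)]
Fold 1: move[7]->U => LURULLUUL VALID
Fold 2: move[7]->D => LURULLUDL INVALID (collision), skipped
Fold 3: move[0]->R => RURULLUUL VALID

Answer: VXV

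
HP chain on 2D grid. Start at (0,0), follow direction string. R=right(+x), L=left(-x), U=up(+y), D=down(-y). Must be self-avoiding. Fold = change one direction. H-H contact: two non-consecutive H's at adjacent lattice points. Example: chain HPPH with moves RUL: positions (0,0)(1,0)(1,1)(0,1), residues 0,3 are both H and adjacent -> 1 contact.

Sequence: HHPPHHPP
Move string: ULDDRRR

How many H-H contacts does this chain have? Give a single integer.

Answer: 1

Derivation:
Positions: [(0, 0), (0, 1), (-1, 1), (-1, 0), (-1, -1), (0, -1), (1, -1), (2, -1)]
H-H contact: residue 0 @(0,0) - residue 5 @(0, -1)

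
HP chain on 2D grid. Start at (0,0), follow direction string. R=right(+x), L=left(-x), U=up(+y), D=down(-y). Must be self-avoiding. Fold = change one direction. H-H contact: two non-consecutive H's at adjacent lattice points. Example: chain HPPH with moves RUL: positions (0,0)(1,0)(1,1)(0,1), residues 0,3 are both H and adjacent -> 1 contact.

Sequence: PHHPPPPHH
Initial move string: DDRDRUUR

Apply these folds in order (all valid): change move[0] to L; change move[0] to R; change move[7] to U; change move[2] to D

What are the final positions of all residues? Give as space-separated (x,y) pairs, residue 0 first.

Initial moves: DDRDRUUR
Fold: move[0]->L => LDRDRUUR (positions: [(0, 0), (-1, 0), (-1, -1), (0, -1), (0, -2), (1, -2), (1, -1), (1, 0), (2, 0)])
Fold: move[0]->R => RDRDRUUR (positions: [(0, 0), (1, 0), (1, -1), (2, -1), (2, -2), (3, -2), (3, -1), (3, 0), (4, 0)])
Fold: move[7]->U => RDRDRUUU (positions: [(0, 0), (1, 0), (1, -1), (2, -1), (2, -2), (3, -2), (3, -1), (3, 0), (3, 1)])
Fold: move[2]->D => RDDDRUUU (positions: [(0, 0), (1, 0), (1, -1), (1, -2), (1, -3), (2, -3), (2, -2), (2, -1), (2, 0)])

Answer: (0,0) (1,0) (1,-1) (1,-2) (1,-3) (2,-3) (2,-2) (2,-1) (2,0)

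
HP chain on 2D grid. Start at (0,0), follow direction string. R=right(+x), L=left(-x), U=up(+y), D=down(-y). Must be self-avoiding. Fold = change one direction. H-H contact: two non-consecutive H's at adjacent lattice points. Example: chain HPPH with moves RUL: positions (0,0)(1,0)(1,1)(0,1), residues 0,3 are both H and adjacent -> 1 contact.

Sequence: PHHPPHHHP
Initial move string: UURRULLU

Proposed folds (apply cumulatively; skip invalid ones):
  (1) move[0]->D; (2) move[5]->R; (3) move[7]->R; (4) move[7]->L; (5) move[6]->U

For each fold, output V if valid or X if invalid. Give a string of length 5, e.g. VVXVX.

Answer: XXXVV

Derivation:
Initial: UURRULLU -> [(0, 0), (0, 1), (0, 2), (1, 2), (2, 2), (2, 3), (1, 3), (0, 3), (0, 4)]
Fold 1: move[0]->D => DURRULLU INVALID (collision), skipped
Fold 2: move[5]->R => UURRURLU INVALID (collision), skipped
Fold 3: move[7]->R => UURRULLR INVALID (collision), skipped
Fold 4: move[7]->L => UURRULLL VALID
Fold 5: move[6]->U => UURRULUL VALID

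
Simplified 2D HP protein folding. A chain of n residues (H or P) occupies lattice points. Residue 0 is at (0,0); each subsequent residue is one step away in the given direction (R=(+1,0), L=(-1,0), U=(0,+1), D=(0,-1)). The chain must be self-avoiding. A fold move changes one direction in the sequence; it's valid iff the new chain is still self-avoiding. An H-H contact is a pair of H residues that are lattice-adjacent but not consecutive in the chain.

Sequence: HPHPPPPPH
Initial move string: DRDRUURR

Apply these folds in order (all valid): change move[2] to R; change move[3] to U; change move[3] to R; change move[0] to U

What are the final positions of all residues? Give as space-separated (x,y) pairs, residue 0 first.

Initial moves: DRDRUURR
Fold: move[2]->R => DRRRUURR (positions: [(0, 0), (0, -1), (1, -1), (2, -1), (3, -1), (3, 0), (3, 1), (4, 1), (5, 1)])
Fold: move[3]->U => DRRUUURR (positions: [(0, 0), (0, -1), (1, -1), (2, -1), (2, 0), (2, 1), (2, 2), (3, 2), (4, 2)])
Fold: move[3]->R => DRRRUURR (positions: [(0, 0), (0, -1), (1, -1), (2, -1), (3, -1), (3, 0), (3, 1), (4, 1), (5, 1)])
Fold: move[0]->U => URRRUURR (positions: [(0, 0), (0, 1), (1, 1), (2, 1), (3, 1), (3, 2), (3, 3), (4, 3), (5, 3)])

Answer: (0,0) (0,1) (1,1) (2,1) (3,1) (3,2) (3,3) (4,3) (5,3)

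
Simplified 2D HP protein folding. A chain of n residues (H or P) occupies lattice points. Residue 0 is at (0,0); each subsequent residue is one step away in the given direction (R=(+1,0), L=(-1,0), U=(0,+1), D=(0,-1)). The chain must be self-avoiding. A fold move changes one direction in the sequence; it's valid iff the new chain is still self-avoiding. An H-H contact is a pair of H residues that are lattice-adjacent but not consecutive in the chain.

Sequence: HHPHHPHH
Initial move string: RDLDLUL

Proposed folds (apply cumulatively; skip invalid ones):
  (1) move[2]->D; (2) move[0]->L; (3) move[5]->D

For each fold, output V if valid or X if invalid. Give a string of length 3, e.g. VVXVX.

Answer: VVV

Derivation:
Initial: RDLDLUL -> [(0, 0), (1, 0), (1, -1), (0, -1), (0, -2), (-1, -2), (-1, -1), (-2, -1)]
Fold 1: move[2]->D => RDDDLUL VALID
Fold 2: move[0]->L => LDDDLUL VALID
Fold 3: move[5]->D => LDDDLDL VALID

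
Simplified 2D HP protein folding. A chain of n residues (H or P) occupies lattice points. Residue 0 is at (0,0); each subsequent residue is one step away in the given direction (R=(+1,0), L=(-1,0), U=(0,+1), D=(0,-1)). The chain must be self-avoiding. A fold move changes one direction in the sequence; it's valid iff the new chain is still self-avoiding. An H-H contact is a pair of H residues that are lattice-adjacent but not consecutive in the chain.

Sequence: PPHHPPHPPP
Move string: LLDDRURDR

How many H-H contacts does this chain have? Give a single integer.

Answer: 1

Derivation:
Positions: [(0, 0), (-1, 0), (-2, 0), (-2, -1), (-2, -2), (-1, -2), (-1, -1), (0, -1), (0, -2), (1, -2)]
H-H contact: residue 3 @(-2,-1) - residue 6 @(-1, -1)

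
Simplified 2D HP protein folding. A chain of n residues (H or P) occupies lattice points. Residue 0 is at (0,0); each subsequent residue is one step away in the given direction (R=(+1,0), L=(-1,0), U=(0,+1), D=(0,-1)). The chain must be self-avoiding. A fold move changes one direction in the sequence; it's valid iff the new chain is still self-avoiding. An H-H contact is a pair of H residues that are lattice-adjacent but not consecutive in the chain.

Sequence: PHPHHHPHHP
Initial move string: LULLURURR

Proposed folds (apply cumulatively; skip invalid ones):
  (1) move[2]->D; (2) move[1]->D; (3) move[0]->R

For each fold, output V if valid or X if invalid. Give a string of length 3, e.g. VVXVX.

Initial: LULLURURR -> [(0, 0), (-1, 0), (-1, 1), (-2, 1), (-3, 1), (-3, 2), (-2, 2), (-2, 3), (-1, 3), (0, 3)]
Fold 1: move[2]->D => LUDLURURR INVALID (collision), skipped
Fold 2: move[1]->D => LDLLURURR VALID
Fold 3: move[0]->R => RDLLURURR INVALID (collision), skipped

Answer: XVX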